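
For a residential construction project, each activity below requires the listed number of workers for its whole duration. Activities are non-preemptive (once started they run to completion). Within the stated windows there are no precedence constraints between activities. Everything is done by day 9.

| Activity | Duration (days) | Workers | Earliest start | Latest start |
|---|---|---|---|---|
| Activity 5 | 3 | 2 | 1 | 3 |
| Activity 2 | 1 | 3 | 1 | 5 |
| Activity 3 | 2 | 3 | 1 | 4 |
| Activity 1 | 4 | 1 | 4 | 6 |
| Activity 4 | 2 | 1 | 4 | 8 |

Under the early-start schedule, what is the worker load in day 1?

At early start, day 1 has: Activity 5, Activity 2, Activity 3.
Demand: 2 + 3 + 3 = 8.

8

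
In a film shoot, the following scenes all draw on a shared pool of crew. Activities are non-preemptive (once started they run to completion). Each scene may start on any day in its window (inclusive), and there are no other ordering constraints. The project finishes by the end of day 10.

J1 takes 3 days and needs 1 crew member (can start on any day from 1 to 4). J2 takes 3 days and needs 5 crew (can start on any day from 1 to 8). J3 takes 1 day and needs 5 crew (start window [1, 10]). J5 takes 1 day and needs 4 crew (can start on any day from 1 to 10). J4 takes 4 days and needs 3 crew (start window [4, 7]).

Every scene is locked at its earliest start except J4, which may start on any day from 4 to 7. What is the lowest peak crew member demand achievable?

15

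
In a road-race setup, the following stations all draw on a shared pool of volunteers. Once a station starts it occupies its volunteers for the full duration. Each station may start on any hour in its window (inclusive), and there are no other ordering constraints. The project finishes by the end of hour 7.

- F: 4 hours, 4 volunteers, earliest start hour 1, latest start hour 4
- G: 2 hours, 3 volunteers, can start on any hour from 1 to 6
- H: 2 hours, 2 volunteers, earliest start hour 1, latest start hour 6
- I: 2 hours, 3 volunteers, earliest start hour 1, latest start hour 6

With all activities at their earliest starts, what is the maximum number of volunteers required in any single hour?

12

Early-start schedule: F@1, G@1, H@1, I@1.
Load per hour: hour 1: 12, hour 2: 12, hour 3: 4, hour 4: 4, hour 5: 0, hour 6: 0, hour 7: 0.
Peak is 12.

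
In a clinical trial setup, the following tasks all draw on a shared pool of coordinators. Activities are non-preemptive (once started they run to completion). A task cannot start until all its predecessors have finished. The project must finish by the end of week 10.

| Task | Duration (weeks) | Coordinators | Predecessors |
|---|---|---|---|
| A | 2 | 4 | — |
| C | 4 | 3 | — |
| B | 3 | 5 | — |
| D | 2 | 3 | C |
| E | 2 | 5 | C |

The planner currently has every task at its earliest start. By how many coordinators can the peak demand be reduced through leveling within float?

4

Early-start peak: w1:12  w2:12  w3:8  w4:3  w5:8  w6:8  w7:0  w8:0  w9:0  w10:0 ⇒ 12.
Leveled (A@1, C@1, B@3, D@5, E@6): w1:7  w2:7  w3:8  w4:8  w5:8  w6:8  w7:5  w8:0  w9:0  w10:0 ⇒ 8.
Reduction 12 − 8 = 4.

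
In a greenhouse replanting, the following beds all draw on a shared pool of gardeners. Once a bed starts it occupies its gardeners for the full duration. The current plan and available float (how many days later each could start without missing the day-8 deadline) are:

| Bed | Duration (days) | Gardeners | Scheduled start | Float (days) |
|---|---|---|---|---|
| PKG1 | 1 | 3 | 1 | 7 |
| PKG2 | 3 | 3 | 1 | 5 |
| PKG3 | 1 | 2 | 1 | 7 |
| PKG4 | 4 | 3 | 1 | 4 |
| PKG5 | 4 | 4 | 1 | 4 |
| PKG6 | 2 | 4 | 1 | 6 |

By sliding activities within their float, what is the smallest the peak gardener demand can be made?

7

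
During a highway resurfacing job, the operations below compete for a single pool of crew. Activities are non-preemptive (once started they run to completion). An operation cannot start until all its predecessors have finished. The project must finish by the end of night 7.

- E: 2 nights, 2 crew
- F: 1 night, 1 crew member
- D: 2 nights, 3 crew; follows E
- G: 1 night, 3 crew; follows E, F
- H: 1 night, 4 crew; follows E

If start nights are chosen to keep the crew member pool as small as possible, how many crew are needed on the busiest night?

4

Early-start (E@1, F@1, D@3, G@3, H@3) gives peak 10: n1:3  n2:2  n3:10  n4:3  n5:0  n6:0  n7:0.
Shift G→5, H→6.
Schedule E@1, F@1, D@3, G@5, H@6: n1:3  n2:2  n3:3  n4:3  n5:3  n6:4  n7:0 — peak 4.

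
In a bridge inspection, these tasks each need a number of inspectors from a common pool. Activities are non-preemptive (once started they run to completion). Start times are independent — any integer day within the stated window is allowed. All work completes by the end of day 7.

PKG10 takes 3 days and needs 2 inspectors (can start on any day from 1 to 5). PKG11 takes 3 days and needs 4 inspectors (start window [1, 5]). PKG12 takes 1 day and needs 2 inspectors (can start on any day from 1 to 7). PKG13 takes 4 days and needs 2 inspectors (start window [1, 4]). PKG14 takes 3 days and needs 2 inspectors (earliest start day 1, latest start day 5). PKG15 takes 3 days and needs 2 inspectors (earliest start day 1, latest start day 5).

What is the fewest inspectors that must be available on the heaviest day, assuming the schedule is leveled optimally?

Early-start (PKG10@1, PKG11@1, PKG12@1, PKG13@1, PKG14@1, PKG15@1) gives peak 14: d1:14  d2:12  d3:12  d4:2  d5:0  d6:0  d7:0.
Shift PKG12→4, PKG13→4, PKG14→4, PKG15→5.
Schedule PKG10@1, PKG11@1, PKG12@4, PKG13@4, PKG14@4, PKG15@5: d1:6  d2:6  d3:6  d4:6  d5:6  d6:6  d7:4 — peak 6.
Total inspector-days = 40 over 7 days ⇒ peak ≥ ⌈40/7⌉ = 6, so 6 is optimal.

6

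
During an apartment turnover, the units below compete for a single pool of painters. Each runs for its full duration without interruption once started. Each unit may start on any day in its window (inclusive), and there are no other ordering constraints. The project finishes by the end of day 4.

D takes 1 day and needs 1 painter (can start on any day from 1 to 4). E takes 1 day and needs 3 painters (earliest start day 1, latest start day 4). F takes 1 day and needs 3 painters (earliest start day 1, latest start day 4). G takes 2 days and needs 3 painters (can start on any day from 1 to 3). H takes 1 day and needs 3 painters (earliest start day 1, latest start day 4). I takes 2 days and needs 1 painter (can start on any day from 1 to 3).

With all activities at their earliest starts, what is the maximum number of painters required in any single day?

14

Early-start schedule: D@1, E@1, F@1, G@1, H@1, I@1.
Load per day: day 1: 14, day 2: 4, day 3: 0, day 4: 0.
Peak is 14.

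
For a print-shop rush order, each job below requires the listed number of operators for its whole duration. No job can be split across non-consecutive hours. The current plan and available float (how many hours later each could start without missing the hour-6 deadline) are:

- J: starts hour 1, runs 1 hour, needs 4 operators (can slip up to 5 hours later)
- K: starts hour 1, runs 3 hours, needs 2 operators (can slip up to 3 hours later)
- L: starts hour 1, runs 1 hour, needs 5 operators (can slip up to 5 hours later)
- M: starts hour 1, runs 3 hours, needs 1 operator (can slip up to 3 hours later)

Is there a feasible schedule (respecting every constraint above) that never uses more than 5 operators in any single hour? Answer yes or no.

yes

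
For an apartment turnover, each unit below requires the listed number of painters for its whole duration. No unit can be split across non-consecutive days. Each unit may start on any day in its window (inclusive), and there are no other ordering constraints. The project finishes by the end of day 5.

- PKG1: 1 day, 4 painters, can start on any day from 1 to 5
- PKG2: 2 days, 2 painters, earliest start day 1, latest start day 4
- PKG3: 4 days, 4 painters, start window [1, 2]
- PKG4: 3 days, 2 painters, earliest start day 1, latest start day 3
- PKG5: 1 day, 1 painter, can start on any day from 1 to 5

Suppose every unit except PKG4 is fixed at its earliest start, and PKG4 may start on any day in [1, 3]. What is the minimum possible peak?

11

PKG4@1: d1:13  d2:8  d3:6  d4:4  d5:0 → peak 13
PKG4@2: d1:11  d2:8  d3:6  d4:6  d5:0 → peak 11
PKG4@3: d1:11  d2:6  d3:6  d4:6  d5:2 → peak 11
Best is PKG4@2, peak 11.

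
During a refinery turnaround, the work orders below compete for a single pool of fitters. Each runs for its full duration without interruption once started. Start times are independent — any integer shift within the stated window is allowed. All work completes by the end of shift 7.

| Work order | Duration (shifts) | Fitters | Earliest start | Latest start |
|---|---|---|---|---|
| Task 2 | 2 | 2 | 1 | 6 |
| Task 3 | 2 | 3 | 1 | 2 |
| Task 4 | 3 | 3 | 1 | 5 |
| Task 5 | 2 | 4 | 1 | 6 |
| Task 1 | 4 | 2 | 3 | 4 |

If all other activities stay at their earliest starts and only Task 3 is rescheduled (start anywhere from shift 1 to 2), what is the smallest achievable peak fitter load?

12

Task 3@1: s1:12  s2:12  s3:5  s4:2  s5:2  s6:2  s7:0 → peak 12
Task 3@2: s1:9  s2:12  s3:8  s4:2  s5:2  s6:2  s7:0 → peak 12
Best is Task 3@1, peak 12.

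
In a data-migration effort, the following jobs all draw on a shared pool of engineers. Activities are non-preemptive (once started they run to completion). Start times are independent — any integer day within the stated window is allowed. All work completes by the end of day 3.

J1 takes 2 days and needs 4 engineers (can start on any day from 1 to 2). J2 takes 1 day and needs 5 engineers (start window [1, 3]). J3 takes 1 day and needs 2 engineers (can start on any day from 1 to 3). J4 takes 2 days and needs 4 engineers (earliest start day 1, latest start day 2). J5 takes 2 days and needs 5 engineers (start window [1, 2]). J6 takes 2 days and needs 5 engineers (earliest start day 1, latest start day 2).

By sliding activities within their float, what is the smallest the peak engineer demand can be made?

18

Early-start (J1@1, J2@1, J3@1, J4@1, J5@1, J6@1) gives peak 25: d1:25  d2:18  d3:0.
Shift J5→2, J6→2.
Schedule J1@1, J2@1, J3@1, J4@1, J5@2, J6@2: d1:15  d2:18  d3:10 — peak 18.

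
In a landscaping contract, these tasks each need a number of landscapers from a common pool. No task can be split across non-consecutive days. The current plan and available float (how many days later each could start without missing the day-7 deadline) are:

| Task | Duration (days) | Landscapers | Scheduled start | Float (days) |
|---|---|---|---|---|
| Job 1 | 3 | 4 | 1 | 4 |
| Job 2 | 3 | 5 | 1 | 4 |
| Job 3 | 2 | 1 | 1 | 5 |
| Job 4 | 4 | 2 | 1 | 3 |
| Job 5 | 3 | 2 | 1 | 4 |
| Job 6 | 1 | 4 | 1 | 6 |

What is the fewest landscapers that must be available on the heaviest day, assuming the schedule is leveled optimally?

7

Early-start (Job 1@1, Job 2@1, Job 3@1, Job 4@1, Job 5@1, Job 6@1) gives peak 18: d1:18  d2:14  d3:13  d4:2  d5:0  d6:0  d7:0.
Shift Job 2→4, Job 5→5, Job 6→7.
Schedule Job 1@1, Job 2@4, Job 3@1, Job 4@1, Job 5@5, Job 6@7: d1:7  d2:7  d3:6  d4:7  d5:7  d6:7  d7:6 — peak 7.
Total landscaper-days = 47 over 7 days ⇒ peak ≥ ⌈47/7⌉ = 7, so 7 is optimal.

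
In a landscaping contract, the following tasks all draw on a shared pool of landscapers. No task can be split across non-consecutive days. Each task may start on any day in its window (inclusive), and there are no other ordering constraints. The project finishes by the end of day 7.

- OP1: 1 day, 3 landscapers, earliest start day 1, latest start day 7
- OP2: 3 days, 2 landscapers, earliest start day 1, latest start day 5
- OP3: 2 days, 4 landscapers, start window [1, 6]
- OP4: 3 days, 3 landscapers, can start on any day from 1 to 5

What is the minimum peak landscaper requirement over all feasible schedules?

5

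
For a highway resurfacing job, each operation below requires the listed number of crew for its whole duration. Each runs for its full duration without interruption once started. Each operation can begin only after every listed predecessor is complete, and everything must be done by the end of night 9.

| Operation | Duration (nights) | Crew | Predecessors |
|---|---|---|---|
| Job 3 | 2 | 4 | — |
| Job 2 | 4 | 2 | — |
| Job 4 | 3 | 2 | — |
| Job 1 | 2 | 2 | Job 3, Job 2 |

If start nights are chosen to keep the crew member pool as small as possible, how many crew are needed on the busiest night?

4

Early-start (Job 3@1, Job 2@1, Job 4@1, Job 1@5) gives peak 8: n1:8  n2:8  n3:4  n4:2  n5:2  n6:2  n7:0  n8:0  n9:0.
Shift Job 2→3, Job 4→3, Job 1→7.
Schedule Job 3@1, Job 2@3, Job 4@3, Job 1@7: n1:4  n2:4  n3:4  n4:4  n5:4  n6:2  n7:2  n8:2  n9:0 — peak 4.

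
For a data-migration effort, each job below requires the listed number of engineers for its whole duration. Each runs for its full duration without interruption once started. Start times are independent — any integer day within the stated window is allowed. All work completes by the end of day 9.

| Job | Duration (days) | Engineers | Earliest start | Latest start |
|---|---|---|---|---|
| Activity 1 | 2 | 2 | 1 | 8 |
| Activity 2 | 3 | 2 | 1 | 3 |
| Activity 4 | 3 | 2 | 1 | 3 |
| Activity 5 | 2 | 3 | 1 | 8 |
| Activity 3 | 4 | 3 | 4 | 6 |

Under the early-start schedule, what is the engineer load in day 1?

9

At early start, day 1 has: Activity 1, Activity 2, Activity 4, Activity 5.
Demand: 2 + 2 + 2 + 3 = 9.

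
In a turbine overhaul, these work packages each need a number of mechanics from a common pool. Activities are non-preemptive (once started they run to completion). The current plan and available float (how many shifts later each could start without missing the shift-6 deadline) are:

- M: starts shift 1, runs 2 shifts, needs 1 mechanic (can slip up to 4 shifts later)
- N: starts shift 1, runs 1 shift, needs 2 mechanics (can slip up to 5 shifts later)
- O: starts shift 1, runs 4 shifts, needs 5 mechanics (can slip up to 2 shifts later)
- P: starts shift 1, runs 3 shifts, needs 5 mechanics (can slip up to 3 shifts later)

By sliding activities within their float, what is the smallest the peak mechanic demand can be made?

Early-start (M@1, N@1, O@1, P@1) gives peak 13: s1:13  s2:11  s3:10  s4:5  s5:0  s6:0.
Shift P→3.
Schedule M@1, N@1, O@1, P@3: s1:8  s2:6  s3:10  s4:10  s5:5  s6:0 — peak 10.

10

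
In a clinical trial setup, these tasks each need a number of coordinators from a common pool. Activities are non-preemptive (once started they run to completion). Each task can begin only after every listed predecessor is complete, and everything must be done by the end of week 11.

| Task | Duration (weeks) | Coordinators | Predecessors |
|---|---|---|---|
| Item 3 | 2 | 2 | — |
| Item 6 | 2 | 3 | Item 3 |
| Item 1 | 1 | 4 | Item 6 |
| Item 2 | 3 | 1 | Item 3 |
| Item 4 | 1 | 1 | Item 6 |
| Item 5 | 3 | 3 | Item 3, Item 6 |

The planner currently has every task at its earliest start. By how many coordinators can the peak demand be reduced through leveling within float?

Early-start peak: w1:2  w2:2  w3:4  w4:4  w5:9  w6:3  w7:3  w8:0  w9:0  w10:0  w11:0 ⇒ 9.
Leveled (Item 3@1, Item 6@3, Item 1@5, Item 2@6, Item 4@6, Item 5@7): w1:2  w2:2  w3:3  w4:3  w5:4  w6:2  w7:4  w8:4  w9:3  w10:0  w11:0 ⇒ 4.
Reduction 9 − 4 = 5.

5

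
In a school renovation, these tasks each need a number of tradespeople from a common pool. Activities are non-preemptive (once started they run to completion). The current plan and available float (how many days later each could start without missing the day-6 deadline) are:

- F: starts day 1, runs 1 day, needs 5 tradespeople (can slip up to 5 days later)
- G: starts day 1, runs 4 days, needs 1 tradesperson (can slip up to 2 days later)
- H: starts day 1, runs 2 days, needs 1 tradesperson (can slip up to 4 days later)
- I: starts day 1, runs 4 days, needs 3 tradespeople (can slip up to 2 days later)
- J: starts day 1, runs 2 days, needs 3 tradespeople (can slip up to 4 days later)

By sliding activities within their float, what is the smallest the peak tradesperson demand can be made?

Early-start (F@1, G@1, H@1, I@1, J@1) gives peak 13: d1:13  d2:8  d3:4  d4:4  d5:0  d6:0.
Shift H→2, I→2, J→5.
Schedule F@1, G@1, H@2, I@2, J@5: d1:6  d2:5  d3:5  d4:4  d5:6  d6:3 — peak 6.

6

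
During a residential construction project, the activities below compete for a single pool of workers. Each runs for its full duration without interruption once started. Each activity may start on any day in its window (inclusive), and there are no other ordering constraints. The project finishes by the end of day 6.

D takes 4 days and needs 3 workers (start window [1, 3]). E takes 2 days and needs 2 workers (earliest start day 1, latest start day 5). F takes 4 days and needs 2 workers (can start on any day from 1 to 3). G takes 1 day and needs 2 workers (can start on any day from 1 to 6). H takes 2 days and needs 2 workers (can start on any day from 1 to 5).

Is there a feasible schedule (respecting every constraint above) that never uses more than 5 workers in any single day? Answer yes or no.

The minimum achievable peak is 6; 5 < 6, so no feasible schedule stays within the cap.

no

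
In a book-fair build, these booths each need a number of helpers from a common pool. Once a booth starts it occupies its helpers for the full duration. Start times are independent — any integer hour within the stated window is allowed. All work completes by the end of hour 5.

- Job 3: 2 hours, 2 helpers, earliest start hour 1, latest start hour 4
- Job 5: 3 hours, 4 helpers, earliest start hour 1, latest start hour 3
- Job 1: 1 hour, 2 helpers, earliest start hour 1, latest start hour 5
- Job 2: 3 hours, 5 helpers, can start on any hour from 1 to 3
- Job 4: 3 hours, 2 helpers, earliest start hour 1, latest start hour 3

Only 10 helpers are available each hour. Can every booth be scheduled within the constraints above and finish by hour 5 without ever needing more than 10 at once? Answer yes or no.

no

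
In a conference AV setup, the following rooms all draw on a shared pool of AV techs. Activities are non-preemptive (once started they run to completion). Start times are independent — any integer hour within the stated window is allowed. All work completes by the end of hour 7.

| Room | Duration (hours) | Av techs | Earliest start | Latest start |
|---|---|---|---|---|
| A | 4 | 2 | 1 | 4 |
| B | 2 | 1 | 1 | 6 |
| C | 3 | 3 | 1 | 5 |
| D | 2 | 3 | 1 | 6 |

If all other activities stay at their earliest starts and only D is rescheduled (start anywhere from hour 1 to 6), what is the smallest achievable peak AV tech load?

6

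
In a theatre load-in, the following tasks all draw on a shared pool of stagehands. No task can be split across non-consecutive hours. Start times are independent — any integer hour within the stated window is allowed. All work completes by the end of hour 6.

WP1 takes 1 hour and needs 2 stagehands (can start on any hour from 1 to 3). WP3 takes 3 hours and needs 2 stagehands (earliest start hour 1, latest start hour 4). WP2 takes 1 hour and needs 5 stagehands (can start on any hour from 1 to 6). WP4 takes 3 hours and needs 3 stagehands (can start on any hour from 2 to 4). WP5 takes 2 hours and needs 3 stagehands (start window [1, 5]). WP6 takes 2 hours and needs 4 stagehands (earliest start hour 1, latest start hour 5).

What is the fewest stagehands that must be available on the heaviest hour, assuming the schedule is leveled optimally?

7

Early-start (WP1@1, WP3@1, WP2@1, WP4@2, WP5@1, WP6@1) gives peak 16: h1:16  h2:12  h3:5  h4:3  h5:0  h6:0.
Shift WP2→2, WP4→4, WP5→3, WP6→5.
Schedule WP1@1, WP3@1, WP2@2, WP4@4, WP5@3, WP6@5: h1:4  h2:7  h3:5  h4:6  h5:7  h6:7 — peak 7.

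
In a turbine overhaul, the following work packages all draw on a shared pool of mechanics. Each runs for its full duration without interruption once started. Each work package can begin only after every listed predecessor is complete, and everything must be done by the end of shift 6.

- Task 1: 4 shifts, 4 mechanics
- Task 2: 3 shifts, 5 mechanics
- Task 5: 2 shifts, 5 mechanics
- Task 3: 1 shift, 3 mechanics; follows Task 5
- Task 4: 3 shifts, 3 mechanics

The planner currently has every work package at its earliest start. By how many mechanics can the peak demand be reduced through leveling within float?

7

Early-start peak: s1:17  s2:17  s3:15  s4:4  s5:0  s6:0 ⇒ 17.
Leveled (Task 1@3, Task 2@1, Task 5@1, Task 3@4, Task 4@4): s1:10  s2:10  s3:9  s4:10  s5:7  s6:7 ⇒ 10.
Reduction 17 − 10 = 7.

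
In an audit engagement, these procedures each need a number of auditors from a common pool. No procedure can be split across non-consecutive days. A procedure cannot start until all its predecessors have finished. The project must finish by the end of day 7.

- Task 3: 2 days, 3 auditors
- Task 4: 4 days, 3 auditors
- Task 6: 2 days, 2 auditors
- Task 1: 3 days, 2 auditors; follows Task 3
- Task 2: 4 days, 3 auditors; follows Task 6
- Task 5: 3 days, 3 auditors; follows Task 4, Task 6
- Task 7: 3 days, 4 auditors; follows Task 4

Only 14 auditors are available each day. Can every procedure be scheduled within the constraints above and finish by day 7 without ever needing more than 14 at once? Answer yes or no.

Schedule Task 3@1, Task 4@1, Task 6@1, Task 1@3, Task 2@3, Task 5@5, Task 7@5: d1:8  d2:8  d3:8  d4:8  d5:12  d6:10  d7:7 — peak 12 ≤ 14.

yes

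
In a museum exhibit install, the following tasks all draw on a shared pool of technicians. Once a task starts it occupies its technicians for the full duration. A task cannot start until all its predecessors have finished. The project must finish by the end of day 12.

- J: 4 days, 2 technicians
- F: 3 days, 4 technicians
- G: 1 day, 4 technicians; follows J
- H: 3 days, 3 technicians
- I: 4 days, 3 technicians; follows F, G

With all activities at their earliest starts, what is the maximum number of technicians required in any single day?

9

Early-start schedule: J@1, F@1, G@5, H@1, I@6.
Load per day: day 1: 9, day 2: 9, day 3: 9, day 4: 2, day 5: 4, day 6: 3, day 7: 3, day 8: 3, day 9: 3, day 10: 0, day 11: 0, day 12: 0.
Peak is 9.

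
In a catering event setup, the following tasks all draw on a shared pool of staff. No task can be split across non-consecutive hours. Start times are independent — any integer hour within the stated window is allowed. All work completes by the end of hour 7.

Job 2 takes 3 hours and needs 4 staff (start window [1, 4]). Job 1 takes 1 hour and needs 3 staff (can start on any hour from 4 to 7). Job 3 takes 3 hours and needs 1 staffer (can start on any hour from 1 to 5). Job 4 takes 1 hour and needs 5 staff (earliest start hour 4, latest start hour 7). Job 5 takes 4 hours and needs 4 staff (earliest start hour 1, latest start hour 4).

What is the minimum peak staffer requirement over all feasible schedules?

Early-start (Job 2@1, Job 1@4, Job 3@1, Job 4@4, Job 5@1) gives peak 12: h1:9  h2:9  h3:9  h4:12  h5:0  h6:0  h7:0.
Shift Job 3→4, Job 4→5.
Schedule Job 2@1, Job 1@4, Job 3@4, Job 4@5, Job 5@1: h1:8  h2:8  h3:8  h4:8  h5:6  h6:1  h7:0 — peak 8.

8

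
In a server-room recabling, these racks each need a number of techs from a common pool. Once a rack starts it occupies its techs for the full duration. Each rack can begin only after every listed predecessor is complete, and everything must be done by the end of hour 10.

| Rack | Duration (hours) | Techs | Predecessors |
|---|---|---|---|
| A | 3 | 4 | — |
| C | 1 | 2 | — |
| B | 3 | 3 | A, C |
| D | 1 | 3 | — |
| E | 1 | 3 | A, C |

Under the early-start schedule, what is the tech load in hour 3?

At early start, hour 3 has: A.
Demand: 4 = 4.

4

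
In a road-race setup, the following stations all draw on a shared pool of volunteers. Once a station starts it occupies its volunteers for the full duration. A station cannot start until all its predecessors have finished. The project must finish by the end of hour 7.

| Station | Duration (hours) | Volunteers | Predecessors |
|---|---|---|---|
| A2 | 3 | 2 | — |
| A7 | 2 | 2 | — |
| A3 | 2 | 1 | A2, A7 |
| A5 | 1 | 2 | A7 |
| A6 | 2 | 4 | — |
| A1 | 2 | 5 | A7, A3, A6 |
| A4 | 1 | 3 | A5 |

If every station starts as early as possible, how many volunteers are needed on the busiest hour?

Early-start schedule: A2@1, A7@1, A3@4, A5@3, A6@1, A1@6, A4@4.
Load per hour: hour 1: 8, hour 2: 8, hour 3: 4, hour 4: 4, hour 5: 1, hour 6: 5, hour 7: 5.
Peak is 8.

8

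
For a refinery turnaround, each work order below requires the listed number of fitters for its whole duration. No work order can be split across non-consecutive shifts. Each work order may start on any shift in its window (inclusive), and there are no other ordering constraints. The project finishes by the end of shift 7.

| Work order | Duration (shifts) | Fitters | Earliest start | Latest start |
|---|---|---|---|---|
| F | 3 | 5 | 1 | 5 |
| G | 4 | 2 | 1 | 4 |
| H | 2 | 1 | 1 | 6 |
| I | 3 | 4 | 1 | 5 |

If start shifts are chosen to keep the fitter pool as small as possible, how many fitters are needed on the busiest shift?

6

Early-start (F@1, G@1, H@1, I@1) gives peak 12: s1:12  s2:12  s3:11  s4:2  s5:0  s6:0  s7:0.
Shift G→4, I→4.
Schedule F@1, G@4, H@1, I@4: s1:6  s2:6  s3:5  s4:6  s5:6  s6:6  s7:2 — peak 6.
Total fitter-shifts = 37 over 7 shifts ⇒ peak ≥ ⌈37/7⌉ = 6, so 6 is optimal.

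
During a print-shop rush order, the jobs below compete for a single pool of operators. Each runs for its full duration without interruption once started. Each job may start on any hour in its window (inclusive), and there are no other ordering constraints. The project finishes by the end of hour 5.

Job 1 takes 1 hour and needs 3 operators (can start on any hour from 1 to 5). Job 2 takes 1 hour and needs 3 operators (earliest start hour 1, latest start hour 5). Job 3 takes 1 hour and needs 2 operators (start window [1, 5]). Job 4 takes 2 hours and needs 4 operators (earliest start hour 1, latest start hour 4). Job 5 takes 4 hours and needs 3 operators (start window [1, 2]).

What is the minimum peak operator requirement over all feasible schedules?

7

Early-start (Job 1@1, Job 2@1, Job 3@1, Job 4@1, Job 5@1) gives peak 15: h1:15  h2:7  h3:3  h4:3  h5:0.
Shift Job 3→2, Job 4→3, Job 5→2.
Schedule Job 1@1, Job 2@1, Job 3@2, Job 4@3, Job 5@2: h1:6  h2:5  h3:7  h4:7  h5:3 — peak 7.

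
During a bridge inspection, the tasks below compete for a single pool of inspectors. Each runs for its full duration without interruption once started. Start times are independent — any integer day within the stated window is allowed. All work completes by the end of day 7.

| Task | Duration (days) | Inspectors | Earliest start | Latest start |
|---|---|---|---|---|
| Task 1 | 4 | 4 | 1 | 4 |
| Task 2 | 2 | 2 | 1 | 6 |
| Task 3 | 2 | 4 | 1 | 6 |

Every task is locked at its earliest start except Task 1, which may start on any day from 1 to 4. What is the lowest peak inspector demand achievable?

6

Task 1@1: d1:10  d2:10  d3:4  d4:4  d5:0  d6:0  d7:0 → peak 10
Task 1@2: d1:6  d2:10  d3:4  d4:4  d5:4  d6:0  d7:0 → peak 10
Task 1@3: d1:6  d2:6  d3:4  d4:4  d5:4  d6:4  d7:0 → peak 6
Task 1@4: d1:6  d2:6  d3:0  d4:4  d5:4  d6:4  d7:4 → peak 6
Best is Task 1@3, peak 6.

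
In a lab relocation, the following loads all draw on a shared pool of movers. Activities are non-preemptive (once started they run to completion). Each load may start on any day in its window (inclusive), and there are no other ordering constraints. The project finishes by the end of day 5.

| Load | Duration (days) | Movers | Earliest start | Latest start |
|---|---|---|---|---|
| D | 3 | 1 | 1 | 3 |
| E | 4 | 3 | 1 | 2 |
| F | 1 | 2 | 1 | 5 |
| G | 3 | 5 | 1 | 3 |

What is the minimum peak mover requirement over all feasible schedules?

Early-start (D@1, E@1, F@1, G@1) gives peak 11: d1:11  d2:9  d3:9  d4:3  d5:0.
Shift G→2.
Schedule D@1, E@1, F@1, G@2: d1:6  d2:9  d3:9  d4:8  d5:0 — peak 9.

9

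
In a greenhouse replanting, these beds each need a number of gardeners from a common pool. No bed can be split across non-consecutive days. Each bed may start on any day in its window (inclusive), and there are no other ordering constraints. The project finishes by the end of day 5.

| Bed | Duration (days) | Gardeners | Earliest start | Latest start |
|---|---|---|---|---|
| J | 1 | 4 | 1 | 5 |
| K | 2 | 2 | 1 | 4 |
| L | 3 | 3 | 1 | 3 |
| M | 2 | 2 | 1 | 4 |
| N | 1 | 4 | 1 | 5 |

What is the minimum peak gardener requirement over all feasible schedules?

Early-start (J@1, K@1, L@1, M@1, N@1) gives peak 15: d1:15  d2:7  d3:3  d4:0  d5:0.
Shift L→2, M→3, N→5.
Schedule J@1, K@1, L@2, M@3, N@5: d1:6  d2:5  d3:5  d4:5  d5:4 — peak 6.

6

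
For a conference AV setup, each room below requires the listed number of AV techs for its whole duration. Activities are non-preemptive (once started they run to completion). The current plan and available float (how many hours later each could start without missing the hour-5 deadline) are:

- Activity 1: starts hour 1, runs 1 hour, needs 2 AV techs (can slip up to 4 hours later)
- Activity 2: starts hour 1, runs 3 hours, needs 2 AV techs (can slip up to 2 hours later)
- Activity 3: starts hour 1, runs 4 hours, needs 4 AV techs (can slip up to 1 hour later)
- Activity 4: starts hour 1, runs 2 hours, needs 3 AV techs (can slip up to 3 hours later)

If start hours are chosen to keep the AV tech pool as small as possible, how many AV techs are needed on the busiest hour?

7

Early-start (Activity 1@1, Activity 2@1, Activity 3@1, Activity 4@1) gives peak 11: h1:11  h2:9  h3:6  h4:4  h5:0.
Shift Activity 3→2, Activity 4→4.
Schedule Activity 1@1, Activity 2@1, Activity 3@2, Activity 4@4: h1:4  h2:6  h3:6  h4:7  h5:7 — peak 7.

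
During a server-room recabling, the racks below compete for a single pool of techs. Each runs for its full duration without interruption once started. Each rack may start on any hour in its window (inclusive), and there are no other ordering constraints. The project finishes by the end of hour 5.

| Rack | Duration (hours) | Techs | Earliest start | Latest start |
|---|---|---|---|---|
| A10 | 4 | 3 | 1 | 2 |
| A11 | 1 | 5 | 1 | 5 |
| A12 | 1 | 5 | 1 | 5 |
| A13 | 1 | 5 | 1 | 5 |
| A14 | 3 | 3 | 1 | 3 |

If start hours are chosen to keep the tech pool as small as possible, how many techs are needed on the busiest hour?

8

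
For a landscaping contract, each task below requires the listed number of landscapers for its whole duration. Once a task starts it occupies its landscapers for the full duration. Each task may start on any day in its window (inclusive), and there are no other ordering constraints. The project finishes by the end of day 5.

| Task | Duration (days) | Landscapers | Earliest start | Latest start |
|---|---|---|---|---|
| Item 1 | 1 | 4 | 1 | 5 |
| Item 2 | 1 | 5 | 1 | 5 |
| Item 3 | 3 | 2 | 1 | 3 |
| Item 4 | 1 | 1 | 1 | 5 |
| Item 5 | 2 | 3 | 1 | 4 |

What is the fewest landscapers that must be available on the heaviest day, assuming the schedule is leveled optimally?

5

Early-start (Item 1@1, Item 2@1, Item 3@1, Item 4@1, Item 5@1) gives peak 15: d1:15  d2:5  d3:2  d4:0  d5:0.
Shift Item 2→2, Item 3→3, Item 5→3.
Schedule Item 1@1, Item 2@2, Item 3@3, Item 4@1, Item 5@3: d1:5  d2:5  d3:5  d4:5  d5:2 — peak 5.
Total landscaper-days = 22 over 5 days ⇒ peak ≥ ⌈22/5⌉ = 5, so 5 is optimal.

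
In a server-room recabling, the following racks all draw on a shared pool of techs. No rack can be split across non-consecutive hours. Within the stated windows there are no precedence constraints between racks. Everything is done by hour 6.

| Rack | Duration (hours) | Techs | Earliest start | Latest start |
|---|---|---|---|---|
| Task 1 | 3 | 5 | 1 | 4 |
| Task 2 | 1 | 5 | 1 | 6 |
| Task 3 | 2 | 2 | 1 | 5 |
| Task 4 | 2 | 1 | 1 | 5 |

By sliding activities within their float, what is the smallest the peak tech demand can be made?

Early-start (Task 1@1, Task 2@1, Task 3@1, Task 4@1) gives peak 13: h1:13  h2:8  h3:5  h4:0  h5:0  h6:0.
Shift Task 2→4, Task 3→5, Task 4→5.
Schedule Task 1@1, Task 2@4, Task 3@5, Task 4@5: h1:5  h2:5  h3:5  h4:5  h5:3  h6:3 — peak 5.
Total tech-hours = 26 over 6 hours ⇒ peak ≥ ⌈26/6⌉ = 5, so 5 is optimal.

5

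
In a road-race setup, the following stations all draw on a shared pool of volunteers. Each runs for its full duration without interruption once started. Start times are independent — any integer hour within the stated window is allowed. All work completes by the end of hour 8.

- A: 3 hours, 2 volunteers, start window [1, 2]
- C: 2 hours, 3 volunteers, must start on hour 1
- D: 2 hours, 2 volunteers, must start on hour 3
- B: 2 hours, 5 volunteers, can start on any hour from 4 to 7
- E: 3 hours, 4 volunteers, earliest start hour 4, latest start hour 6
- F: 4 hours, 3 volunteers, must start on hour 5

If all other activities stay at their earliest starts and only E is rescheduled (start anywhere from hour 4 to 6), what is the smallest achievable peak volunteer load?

E@4: h1:5  h2:5  h3:4  h4:11  h5:12  h6:7  h7:3  h8:3 → peak 12
E@5: h1:5  h2:5  h3:4  h4:7  h5:12  h6:7  h7:7  h8:3 → peak 12
E@6: h1:5  h2:5  h3:4  h4:7  h5:8  h6:7  h7:7  h8:7 → peak 8
Best is E@6, peak 8.

8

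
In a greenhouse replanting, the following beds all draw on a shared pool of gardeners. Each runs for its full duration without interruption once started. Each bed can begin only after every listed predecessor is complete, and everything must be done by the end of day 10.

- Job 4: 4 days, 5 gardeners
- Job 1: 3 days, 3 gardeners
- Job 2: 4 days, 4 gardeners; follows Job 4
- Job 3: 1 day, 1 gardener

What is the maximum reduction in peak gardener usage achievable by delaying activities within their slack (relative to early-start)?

2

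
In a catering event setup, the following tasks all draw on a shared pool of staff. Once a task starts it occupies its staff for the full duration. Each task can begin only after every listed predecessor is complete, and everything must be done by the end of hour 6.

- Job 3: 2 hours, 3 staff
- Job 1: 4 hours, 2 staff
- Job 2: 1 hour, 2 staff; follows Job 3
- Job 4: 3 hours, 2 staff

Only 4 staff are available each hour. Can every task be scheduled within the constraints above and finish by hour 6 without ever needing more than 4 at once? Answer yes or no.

yes

Schedule Job 3@1, Job 1@3, Job 2@3, Job 4@4: h1:3  h2:3  h3:4  h4:4  h5:4  h6:4 — peak 4 ≤ 4.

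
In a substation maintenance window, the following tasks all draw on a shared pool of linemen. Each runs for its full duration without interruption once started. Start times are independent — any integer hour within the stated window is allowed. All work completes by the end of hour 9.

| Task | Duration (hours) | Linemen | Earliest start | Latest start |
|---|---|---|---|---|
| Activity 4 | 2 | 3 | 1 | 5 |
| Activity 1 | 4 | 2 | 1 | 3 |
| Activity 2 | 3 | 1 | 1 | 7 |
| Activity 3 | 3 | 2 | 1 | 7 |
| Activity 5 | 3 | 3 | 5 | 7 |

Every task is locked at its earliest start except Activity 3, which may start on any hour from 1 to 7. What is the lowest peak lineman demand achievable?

6

Activity 3@1: h1:8  h2:8  h3:5  h4:2  h5:3  h6:3  h7:3  h8:0  h9:0 → peak 8
Activity 3@2: h1:6  h2:8  h3:5  h4:4  h5:3  h6:3  h7:3  h8:0  h9:0 → peak 8
Activity 3@3: h1:6  h2:6  h3:5  h4:4  h5:5  h6:3  h7:3  h8:0  h9:0 → peak 6
Activity 3@4: h1:6  h2:6  h3:3  h4:4  h5:5  h6:5  h7:3  h8:0  h9:0 → peak 6
Activity 3@5: h1:6  h2:6  h3:3  h4:2  h5:5  h6:5  h7:5  h8:0  h9:0 → peak 6
Activity 3@6: h1:6  h2:6  h3:3  h4:2  h5:3  h6:5  h7:5  h8:2  h9:0 → peak 6
Activity 3@7: h1:6  h2:6  h3:3  h4:2  h5:3  h6:3  h7:5  h8:2  h9:2 → peak 6
Best is Activity 3@3, peak 6.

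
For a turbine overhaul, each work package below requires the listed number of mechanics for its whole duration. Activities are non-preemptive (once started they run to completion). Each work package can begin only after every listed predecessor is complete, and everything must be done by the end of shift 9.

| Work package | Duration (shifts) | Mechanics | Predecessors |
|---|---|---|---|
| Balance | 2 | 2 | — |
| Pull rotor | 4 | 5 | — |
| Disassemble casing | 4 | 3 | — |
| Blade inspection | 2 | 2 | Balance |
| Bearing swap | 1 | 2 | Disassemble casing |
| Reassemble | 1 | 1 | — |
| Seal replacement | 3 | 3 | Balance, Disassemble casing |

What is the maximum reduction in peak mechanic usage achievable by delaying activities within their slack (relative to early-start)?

Early-start peak: s1:11  s2:10  s3:10  s4:10  s5:5  s6:3  s7:3  s8:0  s9:0 ⇒ 11.
Leveled (Balance@1, Pull rotor@1, Disassemble casing@3, Blade inspection@5, Bearing swap@7, Reassemble@1, Seal replacement@7): s1:8  s2:7  s3:8  s4:8  s5:5  s6:5  s7:5  s8:3  s9:3 ⇒ 8.
Reduction 11 − 8 = 3.

3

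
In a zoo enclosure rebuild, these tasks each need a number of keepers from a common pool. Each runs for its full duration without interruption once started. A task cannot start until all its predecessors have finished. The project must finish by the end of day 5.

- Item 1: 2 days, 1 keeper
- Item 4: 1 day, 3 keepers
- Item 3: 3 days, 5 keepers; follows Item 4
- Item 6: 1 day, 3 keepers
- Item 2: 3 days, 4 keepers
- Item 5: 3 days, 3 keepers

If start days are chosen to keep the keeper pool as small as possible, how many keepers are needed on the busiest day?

Early-start (Item 1@1, Item 4@1, Item 3@2, Item 6@1, Item 2@1, Item 5@1) gives peak 14: d1:14  d2:13  d3:12  d4:5  d5:0.
Shift Item 5→3.
Schedule Item 1@1, Item 4@1, Item 3@2, Item 6@1, Item 2@1, Item 5@3: d1:11  d2:10  d3:12  d4:8  d5:3 — peak 12.

12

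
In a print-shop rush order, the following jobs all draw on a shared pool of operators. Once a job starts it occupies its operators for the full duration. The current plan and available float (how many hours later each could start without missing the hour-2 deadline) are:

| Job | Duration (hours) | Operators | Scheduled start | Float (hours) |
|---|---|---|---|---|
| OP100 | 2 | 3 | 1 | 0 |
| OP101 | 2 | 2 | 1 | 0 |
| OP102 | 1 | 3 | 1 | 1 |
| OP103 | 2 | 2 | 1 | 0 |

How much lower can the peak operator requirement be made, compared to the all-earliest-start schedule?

0

Early-start peak: h1:10  h2:7 ⇒ 10.
Leveled (OP100@1, OP101@1, OP102@1, OP103@1): h1:10  h2:7 ⇒ 10.
Reduction 10 − 10 = 0.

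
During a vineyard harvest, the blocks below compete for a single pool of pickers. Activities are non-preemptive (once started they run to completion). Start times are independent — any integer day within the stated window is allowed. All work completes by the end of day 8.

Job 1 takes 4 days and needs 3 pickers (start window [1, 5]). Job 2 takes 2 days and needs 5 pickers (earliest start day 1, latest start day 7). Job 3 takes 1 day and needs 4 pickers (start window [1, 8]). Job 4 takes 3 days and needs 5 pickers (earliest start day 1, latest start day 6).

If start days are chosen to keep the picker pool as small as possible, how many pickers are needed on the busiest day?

Early-start (Job 1@1, Job 2@1, Job 3@1, Job 4@1) gives peak 17: d1:17  d2:13  d3:8  d4:3  d5:0  d6:0  d7:0  d8:0.
Shift Job 3→3, Job 4→4.
Schedule Job 1@1, Job 2@1, Job 3@3, Job 4@4: d1:8  d2:8  d3:7  d4:8  d5:5  d6:5  d7:0  d8:0 — peak 8.

8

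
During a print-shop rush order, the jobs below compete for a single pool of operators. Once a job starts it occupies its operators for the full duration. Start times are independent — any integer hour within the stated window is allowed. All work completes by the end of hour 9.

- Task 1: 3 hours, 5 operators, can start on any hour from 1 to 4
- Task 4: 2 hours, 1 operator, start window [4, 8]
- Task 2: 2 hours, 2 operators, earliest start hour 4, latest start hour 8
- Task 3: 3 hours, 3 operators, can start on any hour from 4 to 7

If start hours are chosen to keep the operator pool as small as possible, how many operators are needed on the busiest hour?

Early-start (Task 1@1, Task 4@4, Task 2@4, Task 3@4) gives peak 6: h1:5  h2:5  h3:5  h4:6  h5:6  h6:3  h7:0  h8:0  h9:0.
Shift Task 3→6.
Schedule Task 1@1, Task 4@4, Task 2@4, Task 3@6: h1:5  h2:5  h3:5  h4:3  h5:3  h6:3  h7:3  h8:3  h9:0 — peak 5.

5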